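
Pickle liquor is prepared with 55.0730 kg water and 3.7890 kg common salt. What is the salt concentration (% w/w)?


Formula: Conc = salt / (water + salt) * 100
Substituting: Conc = 3.7890 / (55.0730 + 3.7890) * 100
Result: 6.4371 %


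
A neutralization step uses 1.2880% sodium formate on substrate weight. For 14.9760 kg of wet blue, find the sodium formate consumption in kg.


Formula: Neutralizer = substrate * pct / 100
Substituting: Neutralizer = 14.9760 * 1.2880 / 100
Result: 0.1929 kg


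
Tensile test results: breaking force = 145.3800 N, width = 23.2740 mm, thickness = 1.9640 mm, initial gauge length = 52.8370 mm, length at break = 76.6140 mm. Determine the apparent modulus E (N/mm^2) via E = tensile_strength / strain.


TS = F / (w * t) = 145.3800 / (23.2740 * 1.9640) = 3.1805 N/mm^2
strain = (Lf - L0) / L0 = (76.6140 - 52.8370) / 52.8370 = 0.4500
E = TS / strain = 3.1805 / 0.4500 = 7.0676 N/mm^2


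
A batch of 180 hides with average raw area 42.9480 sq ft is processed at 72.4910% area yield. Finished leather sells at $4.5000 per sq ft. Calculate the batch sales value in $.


Raw_total = N * avg_area = 180 * 42.9480 = 7730.6400 sq ft
Finished = Raw_total * yield / 100 = 7730.6400 * 72.4910 / 100 = 5604.0182 sq ft
Value = Finished * price = 5604.0182 * 4.5000 = 25218.0821 $


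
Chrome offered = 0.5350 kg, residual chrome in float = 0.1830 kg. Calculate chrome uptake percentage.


Formula: Uptake = (offered - residual) / offered * 100
Substituting: Uptake = (0.5350 - 0.1830) / 0.5350 * 100
Result: 65.7944 %


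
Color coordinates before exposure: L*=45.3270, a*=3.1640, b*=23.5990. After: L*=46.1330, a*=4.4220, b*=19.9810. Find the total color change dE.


dL = 0.8060, da = 1.2580, db = -3.6180
dE = sqrt(0.8060^2 + 1.2580^2 + (-3.6180)^2) = 3.9143


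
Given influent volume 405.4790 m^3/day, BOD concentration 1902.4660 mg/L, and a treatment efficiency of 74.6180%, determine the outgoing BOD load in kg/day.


Load_in = volume * conc / 1000 = 405.4790 * 1902.4660 / 1000 = 771.4100 kg/day
Removed = Load_in * eff / 100 = 771.4100 * 74.6180 / 100 = 575.6107 kg/day
Load_out = Load_in - Removed = 771.4100 - 575.6107 = 195.7993 kg/day


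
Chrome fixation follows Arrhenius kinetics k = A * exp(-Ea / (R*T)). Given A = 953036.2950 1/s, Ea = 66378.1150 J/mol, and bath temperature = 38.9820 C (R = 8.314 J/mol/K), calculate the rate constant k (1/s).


T_K = T_C + 273.15 = 38.9820 + 273.15 = 312.1320 K
exponent = -Ea / (R * T_K) = -66378.1150 / (8.314 * 312.1320) = -25.5786
k = A * exp(exponent) = 953036.2950 * exp(-25.5786) = 7.4211e-06 1/s


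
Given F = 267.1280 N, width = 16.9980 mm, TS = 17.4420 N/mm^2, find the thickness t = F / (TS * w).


Formula: t = F / (TS * w)
Substituting: t = 267.1280 / (17.4420 * 16.9980)
Result: 0.9010 mm


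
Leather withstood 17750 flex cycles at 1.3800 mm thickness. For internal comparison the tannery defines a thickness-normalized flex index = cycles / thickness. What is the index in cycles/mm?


Formula: Index = cycles / thickness
Substituting: Index = 17750 / 1.3800
Result: 12862.3188 cycles/mm


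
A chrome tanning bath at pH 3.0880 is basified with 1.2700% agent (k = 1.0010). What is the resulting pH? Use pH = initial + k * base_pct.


Formula: pH_final = pH_initial + k * base_pct
Substituting: pH_final = 3.0880 + 1.0010 * 1.2700
Result: 4.3593


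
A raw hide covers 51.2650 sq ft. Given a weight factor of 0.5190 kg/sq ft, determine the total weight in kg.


Formula: Weight = area * weight_per_sqft
Substituting: Weight = 51.2650 * 0.5190
Result: 26.6065 kg


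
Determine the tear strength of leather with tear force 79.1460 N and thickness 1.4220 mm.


Formula: Tear strength = force / thickness
Substituting: Tear strength = 79.1460 / 1.4220
Result: 55.6582 N/mm


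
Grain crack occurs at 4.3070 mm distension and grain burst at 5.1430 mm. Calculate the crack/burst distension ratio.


Formula: Ratio = crack / burst
Substituting: Ratio = 4.3070 / 5.1430
Result: 0.8374


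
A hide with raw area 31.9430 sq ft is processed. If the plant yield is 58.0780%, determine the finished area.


Formula: finished = raw * yield / 100
Substituting: finished = 31.9430 * 58.0780 / 100
Result: 18.5519 sq ft


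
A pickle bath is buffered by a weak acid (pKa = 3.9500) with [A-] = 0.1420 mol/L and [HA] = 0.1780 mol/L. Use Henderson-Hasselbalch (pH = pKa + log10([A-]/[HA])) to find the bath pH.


ratio = [A-] / [HA] = 0.1420 / 0.1780 = 0.7978
log10(ratio) = -0.0981317
pH = pKa + log10(ratio) = 3.9500 - 0.0981317 = 3.8519


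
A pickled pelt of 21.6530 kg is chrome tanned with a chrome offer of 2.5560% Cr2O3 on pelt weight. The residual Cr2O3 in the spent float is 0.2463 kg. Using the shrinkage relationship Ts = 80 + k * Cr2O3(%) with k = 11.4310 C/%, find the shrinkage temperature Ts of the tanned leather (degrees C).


Offered = pelt * offer_pct / 100 = 21.6530 * 2.5560 / 100 = 0.5535 kg
Uptake = offered - residual = 0.5535 - 0.2463 = 0.3072 kg
Cr2O3% on pelt = uptake / pelt * 100 = 0.3072 / 21.6530 * 100 = 1.4185 %
Ts = 80 + k * Cr2O3% = 80 + 11.4310 * 1.4185 = 96.2150 C


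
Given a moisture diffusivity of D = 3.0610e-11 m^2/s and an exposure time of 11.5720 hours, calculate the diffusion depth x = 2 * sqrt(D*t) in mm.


t = 11.5720 hr * 3600 = 41659.2000 s
D * t = 3.0610e-11 * 41659.2000 = 1.2752e-06
x = 2 * sqrt(D*t) = 2 * sqrt(1.2752e-06) = 0.00225848 m = 2.2585 mm


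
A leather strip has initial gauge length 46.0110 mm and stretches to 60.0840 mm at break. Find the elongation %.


Formula: Elongation = (Lf - L0) / L0 * 100
Substituting: Elongation = (60.0840 - 46.0110) / 46.0110 * 100
Result: 30.5862 %


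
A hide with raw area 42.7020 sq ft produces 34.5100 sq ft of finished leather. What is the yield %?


Formula: Yield = finished / raw * 100
Substituting: Yield = 34.5100 / 42.7020 * 100
Result: 80.8159 %


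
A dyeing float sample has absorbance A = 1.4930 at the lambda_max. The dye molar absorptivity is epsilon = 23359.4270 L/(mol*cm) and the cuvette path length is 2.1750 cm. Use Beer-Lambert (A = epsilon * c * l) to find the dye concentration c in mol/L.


Formula: c = A / (epsilon * l)
Substituting: c = 1.4930 / (23359.4270 * 2.1750)
Result: 2.9386e-05 mol/L


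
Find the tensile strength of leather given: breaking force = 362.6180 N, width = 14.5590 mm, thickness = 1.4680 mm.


Formula: TS = force / (width * thickness)
Substituting: TS = 362.6180 / (14.5590 * 1.4680)
Result: 16.9665 N/mm^2


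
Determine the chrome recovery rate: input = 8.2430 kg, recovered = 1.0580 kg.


Formula: Recovery = recovered / input * 100
Substituting: Recovery = 1.0580 / 8.2430 * 100
Result: 12.8351 %


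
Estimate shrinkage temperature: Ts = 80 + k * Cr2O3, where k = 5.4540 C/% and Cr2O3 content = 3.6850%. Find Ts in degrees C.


Formula: Ts = 80 + k * Cr2O3
Substituting: Ts = 80 + 5.4540 * 3.6850
Result: 100.0980 C


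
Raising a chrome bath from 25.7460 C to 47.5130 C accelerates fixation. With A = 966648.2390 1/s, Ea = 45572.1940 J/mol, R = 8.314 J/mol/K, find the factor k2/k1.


T1 = 25.7460 + 273.15 = 298.8960 K; T2 = 47.5130 + 273.15 = 320.6630 K
k1 = A * exp(-Ea/(R*T1)) = 966648.2390 * exp(-45572.1940/(8.314*298.8960)) = 0.0104918 1/s
k2 = A * exp(-Ea/(R*T2)) = 966648.2390 * exp(-45572.1940/(8.314*320.6630)) = 0.0364321 1/s
k2/k1 = 0.0364321 / 0.0104918 = 3.4724


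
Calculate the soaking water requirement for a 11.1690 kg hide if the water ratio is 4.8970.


Formula: Water = hide_weight * ratio
Substituting: Water = 11.1690 * 4.8970
Result: 54.6946 kg


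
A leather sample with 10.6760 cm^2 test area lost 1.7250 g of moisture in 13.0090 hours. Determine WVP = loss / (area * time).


Formula: WVP = loss / (area * time)
Substituting: WVP = 1.7250 / (10.6760 * 13.0090)
Result: 0.0124204 g/(cm^2*hr)


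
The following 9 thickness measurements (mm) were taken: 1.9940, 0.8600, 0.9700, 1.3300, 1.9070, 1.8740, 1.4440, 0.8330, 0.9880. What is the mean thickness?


Formula: Average = sum / n
Substituting: Average = 12.2000 / 9
Result: 1.3556 mm


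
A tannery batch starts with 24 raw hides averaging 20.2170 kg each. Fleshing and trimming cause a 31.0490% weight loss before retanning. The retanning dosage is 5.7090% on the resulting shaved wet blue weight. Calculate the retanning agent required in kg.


Total_raw = N * avg_wt = 24 * 20.2170 = 485.2080 kg
Substrate = Total_raw * (1 - loss/100) = 485.2080 * (1 - 31.0490/100) = 334.5558 kg
Retan = Substrate * pct / 100 = 334.5558 * 5.7090 / 100 = 19.0998 kg


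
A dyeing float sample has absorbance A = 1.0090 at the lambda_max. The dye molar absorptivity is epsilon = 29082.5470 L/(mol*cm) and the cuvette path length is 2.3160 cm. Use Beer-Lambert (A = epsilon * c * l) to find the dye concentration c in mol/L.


Formula: c = A / (epsilon * l)
Substituting: c = 1.0090 / (29082.5470 * 2.3160)
Result: 1.4980e-05 mol/L


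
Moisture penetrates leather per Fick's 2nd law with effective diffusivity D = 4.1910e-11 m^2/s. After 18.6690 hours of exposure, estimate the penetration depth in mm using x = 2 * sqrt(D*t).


t = 18.6690 hr * 3600 = 67208.4000 s
D * t = 4.1910e-11 * 67208.4000 = 2.8167e-06
x = 2 * sqrt(D*t) = 2 * sqrt(2.8167e-06) = 0.00335661 m = 3.3566 mm


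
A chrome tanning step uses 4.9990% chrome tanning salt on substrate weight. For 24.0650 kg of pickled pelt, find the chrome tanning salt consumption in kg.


Formula: Chrome = substrate * pct / 100
Substituting: Chrome = 24.0650 * 4.9990 / 100
Result: 1.2030 kg


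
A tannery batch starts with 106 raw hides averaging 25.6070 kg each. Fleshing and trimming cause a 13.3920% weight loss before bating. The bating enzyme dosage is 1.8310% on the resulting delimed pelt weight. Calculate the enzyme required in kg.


Total_raw = N * avg_wt = 106 * 25.6070 = 2714.3420 kg
Substrate = Total_raw * (1 - loss/100) = 2714.3420 * (1 - 13.3920/100) = 2350.8373 kg
Enzyme = Substrate * pct / 100 = 2350.8373 * 1.8310 / 100 = 43.0438 kg


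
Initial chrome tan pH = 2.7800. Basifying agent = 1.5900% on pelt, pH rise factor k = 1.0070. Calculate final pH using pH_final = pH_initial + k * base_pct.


Formula: pH_final = pH_initial + k * base_pct
Substituting: pH_final = 2.7800 + 1.0070 * 1.5900
Result: 4.3811


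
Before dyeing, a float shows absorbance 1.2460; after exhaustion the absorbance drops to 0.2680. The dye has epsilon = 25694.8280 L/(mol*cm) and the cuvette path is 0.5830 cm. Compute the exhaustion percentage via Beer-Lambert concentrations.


c_initial = A_i / (epsilon * l) = 1.2460 / (25694.8280 * 0.5830) = 8.3177e-05 mol/L
c_final = A_f / (epsilon * l) = 0.2680 / (25694.8280 * 0.5830) = 1.7890e-05 mol/L
Exhaustion = (c_initial - c_final) / c_initial * 100 = (8.3177e-05 - 1.7890e-05) / 8.3177e-05 * 100 = 78.4912 %


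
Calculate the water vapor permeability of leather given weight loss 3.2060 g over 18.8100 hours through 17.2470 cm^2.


Formula: WVP = loss / (area * time)
Substituting: WVP = 3.2060 / (17.2470 * 18.8100)
Result: 0.00988237 g/(cm^2*hr)


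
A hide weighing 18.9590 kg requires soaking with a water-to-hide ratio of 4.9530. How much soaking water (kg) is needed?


Formula: Water = hide_weight * ratio
Substituting: Water = 18.9590 * 4.9530
Result: 93.9039 kg


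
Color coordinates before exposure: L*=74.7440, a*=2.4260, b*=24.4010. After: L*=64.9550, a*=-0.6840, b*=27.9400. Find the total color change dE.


dL = -9.7890, da = -3.1100, db = 3.5390
dE = sqrt((-9.7890)^2 + (-3.1100)^2 + 3.5390^2) = 10.8638


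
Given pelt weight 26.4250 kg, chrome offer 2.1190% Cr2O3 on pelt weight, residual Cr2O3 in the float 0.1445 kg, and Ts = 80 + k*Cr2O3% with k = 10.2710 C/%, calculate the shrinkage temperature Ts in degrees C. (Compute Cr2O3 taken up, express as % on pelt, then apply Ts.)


Offered = pelt * offer_pct / 100 = 26.4250 * 2.1190 / 100 = 0.5599 kg
Uptake = offered - residual = 0.5599 - 0.1445 = 0.4154 kg
Cr2O3% on pelt = uptake / pelt * 100 = 0.4154 / 26.4250 * 100 = 1.5722 %
Ts = 80 + k * Cr2O3% = 80 + 10.2710 * 1.5722 = 96.1478 C


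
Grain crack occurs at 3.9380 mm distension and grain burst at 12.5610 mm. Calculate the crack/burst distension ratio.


Formula: Ratio = crack / burst
Substituting: Ratio = 3.9380 / 12.5610
Result: 0.3135


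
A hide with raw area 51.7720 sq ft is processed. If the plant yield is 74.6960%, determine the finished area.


Formula: finished = raw * yield / 100
Substituting: finished = 51.7720 * 74.6960 / 100
Result: 38.6716 sq ft


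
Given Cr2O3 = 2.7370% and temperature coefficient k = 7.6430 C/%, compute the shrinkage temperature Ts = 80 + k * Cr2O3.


Formula: Ts = 80 + k * Cr2O3
Substituting: Ts = 80 + 7.6430 * 2.7370
Result: 100.9189 C


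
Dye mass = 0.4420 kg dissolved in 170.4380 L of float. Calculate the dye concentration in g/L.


Formula: Conc = dye_mass(kg) / volume(L) * 1000
Substituting: Conc = 0.4420 / 170.4380 * 1000
Result: 2.5933 g/L


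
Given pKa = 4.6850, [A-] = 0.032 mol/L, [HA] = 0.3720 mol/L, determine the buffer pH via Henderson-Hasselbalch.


ratio = [A-] / [HA] = 0.032 / 0.3720 = 0.0860215
log10(ratio) = -1.0654
pH = pKa + log10(ratio) = 4.6850 - 1.0654 = 3.6196


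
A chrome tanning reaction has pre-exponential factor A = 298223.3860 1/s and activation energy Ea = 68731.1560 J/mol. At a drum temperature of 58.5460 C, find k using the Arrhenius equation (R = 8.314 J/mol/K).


T_K = T_C + 273.15 = 58.5460 + 273.15 = 331.6960 K
exponent = -Ea / (R * T_K) = -68731.1560 / (8.314 * 331.6960) = -24.9232
k = A * exp(exponent) = 298223.3860 * exp(-24.9232) = 4.4724e-06 1/s


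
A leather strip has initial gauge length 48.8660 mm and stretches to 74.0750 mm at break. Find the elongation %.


Formula: Elongation = (Lf - L0) / L0 * 100
Substituting: Elongation = (74.0750 - 48.8660) / 48.8660 * 100
Result: 51.5880 %


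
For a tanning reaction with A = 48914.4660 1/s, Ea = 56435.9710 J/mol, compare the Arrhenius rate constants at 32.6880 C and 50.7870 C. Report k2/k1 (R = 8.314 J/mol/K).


T1 = 32.6880 + 273.15 = 305.8380 K; T2 = 50.7870 + 273.15 = 323.9370 K
k1 = A * exp(-Ea/(R*T1)) = 48914.4660 * exp(-56435.9710/(8.314*305.8380)) = 1.1228e-05 1/s
k2 = A * exp(-Ea/(R*T2)) = 48914.4660 * exp(-56435.9710/(8.314*323.9370)) = 3.8801e-05 1/s
k2/k1 = 3.8801e-05 / 1.1228e-05 = 3.4559


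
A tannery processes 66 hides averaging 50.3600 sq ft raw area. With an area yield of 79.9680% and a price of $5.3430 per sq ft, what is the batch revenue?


Raw_total = N * avg_area = 66 * 50.3600 = 3323.7600 sq ft
Finished = Raw_total * yield / 100 = 3323.7600 * 79.9680 / 100 = 2657.9444 sq ft
Value = Finished * price = 2657.9444 * 5.3430 = 14201.3969 $


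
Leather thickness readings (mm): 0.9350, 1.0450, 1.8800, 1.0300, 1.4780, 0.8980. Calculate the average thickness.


Formula: Average = sum / n
Substituting: Average = 7.2660 / 6
Result: 1.2110 mm


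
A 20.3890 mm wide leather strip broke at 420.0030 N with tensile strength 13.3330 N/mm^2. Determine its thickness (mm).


Formula: t = F / (TS * w)
Substituting: t = 420.0030 / (13.3330 * 20.3890)
Result: 1.5450 mm


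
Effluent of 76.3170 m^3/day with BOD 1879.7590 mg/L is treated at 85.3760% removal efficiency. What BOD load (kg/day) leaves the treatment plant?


Load_in = volume * conc / 1000 = 76.3170 * 1879.7590 / 1000 = 143.4576 kg/day
Removed = Load_in * eff / 100 = 143.4576 * 85.3760 / 100 = 122.4783 kg/day
Load_out = Load_in - Removed = 143.4576 - 122.4783 = 20.9792 kg/day


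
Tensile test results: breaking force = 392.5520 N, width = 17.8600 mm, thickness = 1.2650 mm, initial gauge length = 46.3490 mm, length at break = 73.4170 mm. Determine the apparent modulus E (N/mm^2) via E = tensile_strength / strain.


TS = F / (w * t) = 392.5520 / (17.8600 * 1.2650) = 17.3750 N/mm^2
strain = (Lf - L0) / L0 = (73.4170 - 46.3490) / 46.3490 = 0.5840
E = TS / strain = 17.3750 / 0.5840 = 29.7515 N/mm^2


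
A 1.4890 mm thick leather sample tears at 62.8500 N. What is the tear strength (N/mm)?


Formula: Tear strength = force / thickness
Substituting: Tear strength = 62.8500 / 1.4890
Result: 42.2095 N/mm


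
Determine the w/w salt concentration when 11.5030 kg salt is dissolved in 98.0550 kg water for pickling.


Formula: Conc = salt / (water + salt) * 100
Substituting: Conc = 11.5030 / (98.0550 + 11.5030) * 100
Result: 10.4995 %


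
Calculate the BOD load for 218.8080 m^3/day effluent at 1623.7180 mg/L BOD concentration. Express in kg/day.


Formula: BOD_load = volume * conc / 1000
Substituting: BOD_load = 218.8080 * 1623.7180 / 1000
Result: 355.2825 kg/day


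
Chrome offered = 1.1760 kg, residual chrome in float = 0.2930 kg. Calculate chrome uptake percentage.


Formula: Uptake = (offered - residual) / offered * 100
Substituting: Uptake = (1.1760 - 0.2930) / 1.1760 * 100
Result: 75.0850 %


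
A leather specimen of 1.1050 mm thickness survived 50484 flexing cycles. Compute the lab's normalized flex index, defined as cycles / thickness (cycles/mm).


Formula: Index = cycles / thickness
Substituting: Index = 50484 / 1.1050
Result: 45686.8778 cycles/mm


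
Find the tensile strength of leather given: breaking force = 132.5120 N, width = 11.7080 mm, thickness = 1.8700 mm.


Formula: TS = force / (width * thickness)
Substituting: TS = 132.5120 / (11.7080 * 1.8700)
Result: 6.0524 N/mm^2


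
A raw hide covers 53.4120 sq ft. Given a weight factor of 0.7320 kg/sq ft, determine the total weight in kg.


Formula: Weight = area * weight_per_sqft
Substituting: Weight = 53.4120 * 0.7320
Result: 39.0976 kg


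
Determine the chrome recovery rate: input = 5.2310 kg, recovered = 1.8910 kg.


Formula: Recovery = recovered / input * 100
Substituting: Recovery = 1.8910 / 5.2310 * 100
Result: 36.1499 %


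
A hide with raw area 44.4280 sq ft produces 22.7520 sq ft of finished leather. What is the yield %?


Formula: Yield = finished / raw * 100
Substituting: Yield = 22.7520 / 44.4280 * 100
Result: 51.2109 %


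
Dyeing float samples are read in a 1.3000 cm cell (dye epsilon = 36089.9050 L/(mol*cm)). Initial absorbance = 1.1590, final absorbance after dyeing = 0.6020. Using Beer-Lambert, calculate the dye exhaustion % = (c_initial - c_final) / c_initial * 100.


c_initial = A_i / (epsilon * l) = 1.1590 / (36089.9050 * 1.3000) = 2.4703e-05 mol/L
c_final = A_f / (epsilon * l) = 0.6020 / (36089.9050 * 1.3000) = 1.2831e-05 mol/L
Exhaustion = (c_initial - c_final) / c_initial * 100 = (2.4703e-05 - 1.2831e-05) / 2.4703e-05 * 100 = 48.0587 %


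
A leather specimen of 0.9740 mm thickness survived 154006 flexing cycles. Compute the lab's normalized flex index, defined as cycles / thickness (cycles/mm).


Formula: Index = cycles / thickness
Substituting: Index = 154006 / 0.9740
Result: 158117.0431 cycles/mm


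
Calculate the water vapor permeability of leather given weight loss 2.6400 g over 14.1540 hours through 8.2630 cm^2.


Formula: WVP = loss / (area * time)
Substituting: WVP = 2.6400 / (8.2630 * 14.1540)
Result: 0.0225729 g/(cm^2*hr)


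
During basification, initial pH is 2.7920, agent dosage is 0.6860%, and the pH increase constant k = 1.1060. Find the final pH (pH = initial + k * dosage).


Formula: pH_final = pH_initial + k * base_pct
Substituting: pH_final = 2.7920 + 1.1060 * 0.6860
Result: 3.5507


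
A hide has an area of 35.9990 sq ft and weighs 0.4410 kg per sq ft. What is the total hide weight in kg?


Formula: Weight = area * weight_per_sqft
Substituting: Weight = 35.9990 * 0.4410
Result: 15.8756 kg


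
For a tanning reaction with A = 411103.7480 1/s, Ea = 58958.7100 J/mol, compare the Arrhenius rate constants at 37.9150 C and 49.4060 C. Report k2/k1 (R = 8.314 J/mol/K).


T1 = 37.9150 + 273.15 = 311.0650 K; T2 = 49.4060 + 273.15 = 322.5560 K
k1 = A * exp(-Ea/(R*T1)) = 411103.7480 * exp(-58958.7100/(8.314*311.0650)) = 5.1657e-05 1/s
k2 = A * exp(-Ea/(R*T2)) = 411103.7480 * exp(-58958.7100/(8.314*322.5560)) = 1.1637e-04 1/s
k2/k1 = 1.1637e-04 / 5.1657e-05 = 2.2528


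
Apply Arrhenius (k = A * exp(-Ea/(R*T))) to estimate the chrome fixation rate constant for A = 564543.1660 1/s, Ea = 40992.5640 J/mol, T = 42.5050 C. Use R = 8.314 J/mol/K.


T_K = T_C + 273.15 = 42.5050 + 273.15 = 315.6550 K
exponent = -Ea / (R * T_K) = -40992.5640 / (8.314 * 315.6550) = -15.6200
k = A * exp(exponent) = 564543.1660 * exp(-15.6200) = 0.0928958 1/s


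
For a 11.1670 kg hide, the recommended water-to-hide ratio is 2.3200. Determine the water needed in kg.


Formula: Water = hide_weight * ratio
Substituting: Water = 11.1670 * 2.3200
Result: 25.9074 kg


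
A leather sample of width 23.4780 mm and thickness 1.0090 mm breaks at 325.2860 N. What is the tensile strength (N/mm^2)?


Formula: TS = force / (width * thickness)
Substituting: TS = 325.2860 / (23.4780 * 1.0090)
Result: 13.7313 N/mm^2


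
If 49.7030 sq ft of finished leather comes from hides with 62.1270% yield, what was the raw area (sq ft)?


Formula: raw = finished * 100 / yield
Substituting: raw = 49.7030 * 100 / 62.1270
Result: 80.0023 sq ft


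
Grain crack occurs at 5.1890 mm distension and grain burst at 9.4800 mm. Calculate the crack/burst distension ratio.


Formula: Ratio = crack / burst
Substituting: Ratio = 5.1890 / 9.4800
Result: 0.5474


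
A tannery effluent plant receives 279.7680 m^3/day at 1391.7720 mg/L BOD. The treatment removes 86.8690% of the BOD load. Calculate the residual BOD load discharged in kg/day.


Load_in = volume * conc / 1000 = 279.7680 * 1391.7720 / 1000 = 389.3733 kg/day
Removed = Load_in * eff / 100 = 389.3733 * 86.8690 / 100 = 338.2447 kg/day
Load_out = Load_in - Removed = 389.3733 - 338.2447 = 51.1286 kg/day


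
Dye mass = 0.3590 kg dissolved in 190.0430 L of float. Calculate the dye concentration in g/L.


Formula: Conc = dye_mass(kg) / volume(L) * 1000
Substituting: Conc = 0.3590 / 190.0430 * 1000
Result: 1.8890 g/L


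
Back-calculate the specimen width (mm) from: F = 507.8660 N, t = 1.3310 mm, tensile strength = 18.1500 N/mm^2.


Formula: w = F / (TS * t)
Substituting: w = 507.8660 / (18.1500 * 1.3310)
Result: 21.0230 mm


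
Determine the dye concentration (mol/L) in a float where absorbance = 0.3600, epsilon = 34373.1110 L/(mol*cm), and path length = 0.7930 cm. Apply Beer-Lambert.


Formula: c = A / (epsilon * l)
Substituting: c = 0.3600 / (34373.1110 * 0.7930)
Result: 1.3207e-05 mol/L


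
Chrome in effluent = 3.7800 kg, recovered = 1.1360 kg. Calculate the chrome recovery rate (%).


Formula: Recovery = recovered / input * 100
Substituting: Recovery = 1.1360 / 3.7800 * 100
Result: 30.0529 %


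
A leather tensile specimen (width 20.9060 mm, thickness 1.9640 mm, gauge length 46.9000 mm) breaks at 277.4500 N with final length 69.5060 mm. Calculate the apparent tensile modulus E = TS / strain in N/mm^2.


TS = F / (w * t) = 277.4500 / (20.9060 * 1.9640) = 6.7573 N/mm^2
strain = (Lf - L0) / L0 = (69.5060 - 46.9000) / 46.9000 = 0.4820
E = TS / strain = 6.7573 / 0.4820 = 14.0191 N/mm^2


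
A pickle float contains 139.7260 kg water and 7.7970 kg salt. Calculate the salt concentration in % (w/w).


Formula: Conc = salt / (water + salt) * 100
Substituting: Conc = 7.7970 / (139.7260 + 7.7970) * 100
Result: 5.2853 %


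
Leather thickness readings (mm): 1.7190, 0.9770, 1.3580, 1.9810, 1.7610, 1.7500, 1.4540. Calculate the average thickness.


Formula: Average = sum / n
Substituting: Average = 11.0000 / 7
Result: 1.5714 mm


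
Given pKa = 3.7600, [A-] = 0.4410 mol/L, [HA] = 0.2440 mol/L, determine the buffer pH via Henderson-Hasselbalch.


ratio = [A-] / [HA] = 0.4410 / 0.2440 = 1.8074
log10(ratio) = 0.2570
pH = pKa + log10(ratio) = 3.7600 + 0.2570 = 4.0170


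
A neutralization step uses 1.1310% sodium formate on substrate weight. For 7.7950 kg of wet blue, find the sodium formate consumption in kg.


Formula: Neutralizer = substrate * pct / 100
Substituting: Neutralizer = 7.7950 * 1.1310 / 100
Result: 0.0881615 kg


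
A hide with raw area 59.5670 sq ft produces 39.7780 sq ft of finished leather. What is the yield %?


Formula: Yield = finished / raw * 100
Substituting: Yield = 39.7780 / 59.5670 * 100
Result: 66.7786 %


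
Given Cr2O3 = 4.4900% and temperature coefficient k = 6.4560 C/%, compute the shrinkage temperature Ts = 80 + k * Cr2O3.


Formula: Ts = 80 + k * Cr2O3
Substituting: Ts = 80 + 6.4560 * 4.4900
Result: 108.9874 C


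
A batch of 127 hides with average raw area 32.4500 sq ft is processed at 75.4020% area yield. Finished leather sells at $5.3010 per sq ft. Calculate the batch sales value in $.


Raw_total = N * avg_area = 127 * 32.4500 = 4121.1500 sq ft
Finished = Raw_total * yield / 100 = 4121.1500 * 75.4020 / 100 = 3107.4295 sq ft
Value = Finished * price = 3107.4295 * 5.3010 = 16472.4839 $


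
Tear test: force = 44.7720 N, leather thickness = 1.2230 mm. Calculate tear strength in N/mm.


Formula: Tear strength = force / thickness
Substituting: Tear strength = 44.7720 / 1.2230
Result: 36.6083 N/mm


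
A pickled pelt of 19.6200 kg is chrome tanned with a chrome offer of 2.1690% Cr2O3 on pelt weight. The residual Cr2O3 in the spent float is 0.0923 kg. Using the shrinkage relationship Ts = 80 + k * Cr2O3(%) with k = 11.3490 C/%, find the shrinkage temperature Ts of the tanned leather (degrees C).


Offered = pelt * offer_pct / 100 = 19.6200 * 2.1690 / 100 = 0.4256 kg
Uptake = offered - residual = 0.4256 - 0.0923 = 0.3333 kg
Cr2O3% on pelt = uptake / pelt * 100 = 0.3333 / 19.6200 * 100 = 1.6986 %
Ts = 80 + k * Cr2O3% = 80 + 11.3490 * 1.6986 = 99.2770 C


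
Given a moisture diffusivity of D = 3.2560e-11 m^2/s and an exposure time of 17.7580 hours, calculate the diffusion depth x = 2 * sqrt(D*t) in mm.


t = 17.7580 hr * 3600 = 63928.8000 s
D * t = 3.2560e-11 * 63928.8000 = 2.0815e-06
x = 2 * sqrt(D*t) = 2 * sqrt(2.0815e-06) = 0.0028855 m = 2.8855 mm


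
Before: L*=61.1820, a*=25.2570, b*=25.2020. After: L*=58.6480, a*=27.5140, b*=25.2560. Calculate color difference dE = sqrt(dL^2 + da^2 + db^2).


dL = -2.5340, da = 2.2570, db = 0.054
dE = sqrt((-2.5340)^2 + 2.2570^2 + 0.054^2) = 3.3938


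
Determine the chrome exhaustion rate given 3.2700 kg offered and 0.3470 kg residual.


Formula: Uptake = (offered - residual) / offered * 100
Substituting: Uptake = (3.2700 - 0.3470) / 3.2700 * 100
Result: 89.3884 %


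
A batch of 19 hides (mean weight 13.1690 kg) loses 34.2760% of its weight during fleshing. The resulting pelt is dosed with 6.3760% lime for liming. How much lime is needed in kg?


Total_raw = N * avg_wt = 19 * 13.1690 = 250.2110 kg
Substrate = Total_raw * (1 - loss/100) = 250.2110 * (1 - 34.2760/100) = 164.4487 kg
Lime = Substrate * pct / 100 = 164.4487 * 6.3760 / 100 = 10.4852 kg


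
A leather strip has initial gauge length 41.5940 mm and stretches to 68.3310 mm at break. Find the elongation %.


Formula: Elongation = (Lf - L0) / L0 * 100
Substituting: Elongation = (68.3310 - 41.5940) / 41.5940 * 100
Result: 64.2809 %


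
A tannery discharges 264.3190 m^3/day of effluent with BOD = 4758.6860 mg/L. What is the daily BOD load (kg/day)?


Formula: BOD_load = volume * conc / 1000
Substituting: BOD_load = 264.3190 * 4758.6860 / 1000
Result: 1257.8111 kg/day


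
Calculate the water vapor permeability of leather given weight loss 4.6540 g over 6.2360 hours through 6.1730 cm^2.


Formula: WVP = loss / (area * time)
Substituting: WVP = 4.6540 / (6.1730 * 6.2360)
Result: 0.1209 g/(cm^2*hr)


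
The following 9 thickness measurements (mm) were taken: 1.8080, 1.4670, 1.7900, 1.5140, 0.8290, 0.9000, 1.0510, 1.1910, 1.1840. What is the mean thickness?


Formula: Average = sum / n
Substituting: Average = 11.7340 / 9
Result: 1.3038 mm


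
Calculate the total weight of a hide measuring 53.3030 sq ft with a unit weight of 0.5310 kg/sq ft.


Formula: Weight = area * weight_per_sqft
Substituting: Weight = 53.3030 * 0.5310
Result: 28.3039 kg


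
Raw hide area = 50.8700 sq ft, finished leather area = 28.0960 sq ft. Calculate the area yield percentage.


Formula: Yield = finished / raw * 100
Substituting: Yield = 28.0960 / 50.8700 * 100
Result: 55.2310 %


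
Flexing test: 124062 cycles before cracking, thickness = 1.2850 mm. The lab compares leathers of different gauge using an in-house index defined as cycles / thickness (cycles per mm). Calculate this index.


Formula: Index = cycles / thickness
Substituting: Index = 124062 / 1.2850
Result: 96546.3035 cycles/mm


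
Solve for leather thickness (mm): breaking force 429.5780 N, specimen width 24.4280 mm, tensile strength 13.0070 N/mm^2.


Formula: t = F / (TS * w)
Substituting: t = 429.5780 / (13.0070 * 24.4280)
Result: 1.3520 mm


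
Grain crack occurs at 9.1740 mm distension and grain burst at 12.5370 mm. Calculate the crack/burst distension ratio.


Formula: Ratio = crack / burst
Substituting: Ratio = 9.1740 / 12.5370
Result: 0.7318


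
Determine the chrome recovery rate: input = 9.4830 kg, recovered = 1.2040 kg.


Formula: Recovery = recovered / input * 100
Substituting: Recovery = 1.2040 / 9.4830 * 100
Result: 12.6964 %


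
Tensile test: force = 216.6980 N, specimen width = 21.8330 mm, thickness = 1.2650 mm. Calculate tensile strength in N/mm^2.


Formula: TS = force / (width * thickness)
Substituting: TS = 216.6980 / (21.8330 * 1.2650)
Result: 7.8460 N/mm^2


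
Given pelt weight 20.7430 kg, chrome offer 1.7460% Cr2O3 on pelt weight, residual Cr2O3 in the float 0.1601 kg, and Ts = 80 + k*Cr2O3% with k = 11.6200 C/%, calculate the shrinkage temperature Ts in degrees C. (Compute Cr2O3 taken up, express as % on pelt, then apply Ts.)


Offered = pelt * offer_pct / 100 = 20.7430 * 1.7460 / 100 = 0.3622 kg
Uptake = offered - residual = 0.3622 - 0.1601 = 0.2021 kg
Cr2O3% on pelt = uptake / pelt * 100 = 0.2021 / 20.7430 * 100 = 0.9742 %
Ts = 80 + k * Cr2O3% = 80 + 11.6200 * 0.9742 = 91.3199 C


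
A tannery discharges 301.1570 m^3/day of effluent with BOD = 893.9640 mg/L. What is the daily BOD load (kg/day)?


Formula: BOD_load = volume * conc / 1000
Substituting: BOD_load = 301.1570 * 893.9640 / 1000
Result: 269.2235 kg/day


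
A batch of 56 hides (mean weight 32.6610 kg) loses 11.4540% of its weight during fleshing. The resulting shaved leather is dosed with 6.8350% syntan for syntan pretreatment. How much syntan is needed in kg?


Total_raw = N * avg_wt = 56 * 32.6610 = 1829.0160 kg
Substrate = Total_raw * (1 - loss/100) = 1829.0160 * (1 - 11.4540/100) = 1619.5205 kg
Syntan = Substrate * pct / 100 = 1619.5205 * 6.8350 / 100 = 110.6942 kg


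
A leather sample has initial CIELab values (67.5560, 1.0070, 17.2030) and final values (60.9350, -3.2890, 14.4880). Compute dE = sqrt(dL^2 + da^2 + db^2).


dL = -6.6210, da = -4.2960, db = -2.7150
dE = sqrt((-6.6210)^2 + (-4.2960)^2 + (-2.7150)^2) = 8.3465


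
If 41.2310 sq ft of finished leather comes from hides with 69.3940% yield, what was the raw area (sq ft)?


Formula: raw = finished * 100 / yield
Substituting: raw = 41.2310 * 100 / 69.3940
Result: 59.4158 sq ft


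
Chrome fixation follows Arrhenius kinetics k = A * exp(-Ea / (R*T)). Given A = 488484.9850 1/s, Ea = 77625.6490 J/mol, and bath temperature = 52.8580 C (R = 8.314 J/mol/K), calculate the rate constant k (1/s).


T_K = T_C + 273.15 = 52.8580 + 273.15 = 326.0080 K
exponent = -Ea / (R * T_K) = -77625.6490 / (8.314 * 326.0080) = -28.6396
k = A * exp(exponent) = 488484.9850 * exp(-28.6396) = 1.7817e-07 1/s


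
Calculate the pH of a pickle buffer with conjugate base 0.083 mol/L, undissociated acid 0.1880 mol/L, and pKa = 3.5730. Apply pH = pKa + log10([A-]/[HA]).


ratio = [A-] / [HA] = 0.083 / 0.1880 = 0.4415
log10(ratio) = -0.3551
pH = pKa + log10(ratio) = 3.5730 - 0.3551 = 3.2179


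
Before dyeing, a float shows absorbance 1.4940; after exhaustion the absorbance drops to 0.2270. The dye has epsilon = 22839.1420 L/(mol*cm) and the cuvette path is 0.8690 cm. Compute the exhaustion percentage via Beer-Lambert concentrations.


c_initial = A_i / (epsilon * l) = 1.4940 / (22839.1420 * 0.8690) = 7.5275e-05 mol/L
c_final = A_f / (epsilon * l) = 0.2270 / (22839.1420 * 0.8690) = 1.1437e-05 mol/L
Exhaustion = (c_initial - c_final) / c_initial * 100 = (7.5275e-05 - 1.1437e-05) / 7.5275e-05 * 100 = 84.8059 %


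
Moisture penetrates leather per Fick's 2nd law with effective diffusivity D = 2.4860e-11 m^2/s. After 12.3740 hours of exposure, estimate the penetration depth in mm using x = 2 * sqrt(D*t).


t = 12.3740 hr * 3600 = 44546.4000 s
D * t = 2.4860e-11 * 44546.4000 = 1.1074e-06
x = 2 * sqrt(D*t) = 2 * sqrt(1.1074e-06) = 0.00210468 m = 2.1047 mm


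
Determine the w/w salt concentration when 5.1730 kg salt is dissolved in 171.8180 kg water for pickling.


Formula: Conc = salt / (water + salt) * 100
Substituting: Conc = 5.1730 / (171.8180 + 5.1730) * 100
Result: 2.9227 %


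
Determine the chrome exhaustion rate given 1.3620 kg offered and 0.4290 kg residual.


Formula: Uptake = (offered - residual) / offered * 100
Substituting: Uptake = (1.3620 - 0.4290) / 1.3620 * 100
Result: 68.5022 %


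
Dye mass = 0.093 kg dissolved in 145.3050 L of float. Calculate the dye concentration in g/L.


Formula: Conc = dye_mass(kg) / volume(L) * 1000
Substituting: Conc = 0.093 / 145.3050 * 1000
Result: 0.6400 g/L


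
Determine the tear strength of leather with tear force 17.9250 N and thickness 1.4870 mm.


Formula: Tear strength = force / thickness
Substituting: Tear strength = 17.9250 / 1.4870
Result: 12.0545 N/mm


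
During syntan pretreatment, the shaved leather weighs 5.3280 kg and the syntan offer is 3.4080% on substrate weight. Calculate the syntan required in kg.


Formula: Syntan = substrate * pct / 100
Substituting: Syntan = 5.3280 * 3.4080 / 100
Result: 0.1816 kg


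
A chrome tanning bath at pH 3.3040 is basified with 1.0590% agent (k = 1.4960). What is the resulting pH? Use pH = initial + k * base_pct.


Formula: pH_final = pH_initial + k * base_pct
Substituting: pH_final = 3.3040 + 1.4960 * 1.0590
Result: 4.8883


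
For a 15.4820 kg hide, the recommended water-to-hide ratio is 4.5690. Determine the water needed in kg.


Formula: Water = hide_weight * ratio
Substituting: Water = 15.4820 * 4.5690
Result: 70.7373 kg


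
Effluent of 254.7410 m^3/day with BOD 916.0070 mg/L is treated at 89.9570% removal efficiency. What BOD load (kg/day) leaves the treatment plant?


Load_in = volume * conc / 1000 = 254.7410 * 916.0070 / 1000 = 233.3445 kg/day
Removed = Load_in * eff / 100 = 233.3445 * 89.9570 / 100 = 209.9097 kg/day
Load_out = Load_in - Removed = 233.3445 - 209.9097 = 23.4348 kg/day


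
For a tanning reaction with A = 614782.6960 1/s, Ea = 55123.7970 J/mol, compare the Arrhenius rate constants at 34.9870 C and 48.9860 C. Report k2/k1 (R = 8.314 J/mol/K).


T1 = 34.9870 + 273.15 = 308.1370 K; T2 = 48.9860 + 273.15 = 322.1360 K
k1 = A * exp(-Ea/(R*T1)) = 614782.6960 * exp(-55123.7970/(8.314*308.1370)) = 2.7793e-04 1/s
k2 = A * exp(-Ea/(R*T2)) = 614782.6960 * exp(-55123.7970/(8.314*322.1360)) = 7.0799e-04 1/s
k2/k1 = 7.0799e-04 / 2.7793e-04 = 2.5474


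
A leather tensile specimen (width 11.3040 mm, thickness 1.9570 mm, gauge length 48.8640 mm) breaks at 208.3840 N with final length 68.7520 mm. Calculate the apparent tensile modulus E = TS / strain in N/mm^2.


TS = F / (w * t) = 208.3840 / (11.3040 * 1.9570) = 9.4198 N/mm^2
strain = (Lf - L0) / L0 = (68.7520 - 48.8640) / 48.8640 = 0.4070
E = TS / strain = 9.4198 / 0.4070 = 23.1440 N/mm^2


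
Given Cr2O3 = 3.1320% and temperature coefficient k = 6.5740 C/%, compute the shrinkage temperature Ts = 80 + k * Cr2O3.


Formula: Ts = 80 + k * Cr2O3
Substituting: Ts = 80 + 6.5740 * 3.1320
Result: 100.5898 C


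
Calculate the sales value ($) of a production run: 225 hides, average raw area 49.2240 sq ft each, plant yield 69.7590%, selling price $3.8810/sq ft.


Raw_total = N * avg_area = 225 * 49.2240 = 11075.4000 sq ft
Finished = Raw_total * yield / 100 = 11075.4000 * 69.7590 / 100 = 7726.0883 sq ft
Value = Finished * price = 7726.0883 * 3.8810 = 29984.9486 $


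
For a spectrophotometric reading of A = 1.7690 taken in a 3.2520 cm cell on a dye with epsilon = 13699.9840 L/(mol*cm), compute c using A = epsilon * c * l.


Formula: c = A / (epsilon * l)
Substituting: c = 1.7690 / (13699.9840 * 3.2520)
Result: 3.9706e-05 mol/L


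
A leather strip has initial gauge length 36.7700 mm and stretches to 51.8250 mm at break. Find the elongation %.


Formula: Elongation = (Lf - L0) / L0 * 100
Substituting: Elongation = (51.8250 - 36.7700) / 36.7700 * 100
Result: 40.9437 %


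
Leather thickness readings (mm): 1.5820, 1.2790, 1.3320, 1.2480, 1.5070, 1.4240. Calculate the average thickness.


Formula: Average = sum / n
Substituting: Average = 8.3720 / 6
Result: 1.3953 mm


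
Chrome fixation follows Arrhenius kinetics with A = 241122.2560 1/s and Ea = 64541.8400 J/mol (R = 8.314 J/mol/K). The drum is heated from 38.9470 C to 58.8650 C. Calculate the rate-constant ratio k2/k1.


T1 = 38.9470 + 273.15 = 312.0970 K; T2 = 58.8650 + 273.15 = 332.0150 K
k1 = A * exp(-Ea/(R*T1)) = 241122.2560 * exp(-64541.8400/(8.314*312.0970)) = 3.7992e-06 1/s
k2 = A * exp(-Ea/(R*T2)) = 241122.2560 * exp(-64541.8400/(8.314*332.0150)) = 1.6895e-05 1/s
k2/k1 = 1.6895e-05 / 3.7992e-06 = 4.4469


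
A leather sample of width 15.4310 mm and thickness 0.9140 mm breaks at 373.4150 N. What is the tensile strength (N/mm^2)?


Formula: TS = force / (width * thickness)
Substituting: TS = 373.4150 / (15.4310 * 0.9140)
Result: 26.4759 N/mm^2


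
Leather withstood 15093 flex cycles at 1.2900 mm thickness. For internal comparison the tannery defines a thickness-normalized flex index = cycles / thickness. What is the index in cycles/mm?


Formula: Index = cycles / thickness
Substituting: Index = 15093 / 1.2900
Result: 11700.0000 cycles/mm


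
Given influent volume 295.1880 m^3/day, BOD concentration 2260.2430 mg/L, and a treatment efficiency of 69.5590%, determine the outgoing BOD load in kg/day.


Load_in = volume * conc / 1000 = 295.1880 * 2260.2430 / 1000 = 667.1966 kg/day
Removed = Load_in * eff / 100 = 667.1966 * 69.5590 / 100 = 464.0953 kg/day
Load_out = Load_in - Removed = 667.1966 - 464.0953 = 203.1013 kg/day


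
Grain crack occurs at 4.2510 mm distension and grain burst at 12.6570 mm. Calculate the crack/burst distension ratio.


Formula: Ratio = crack / burst
Substituting: Ratio = 4.2510 / 12.6570
Result: 0.3359


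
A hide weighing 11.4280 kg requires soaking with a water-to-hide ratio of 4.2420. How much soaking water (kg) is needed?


Formula: Water = hide_weight * ratio
Substituting: Water = 11.4280 * 4.2420
Result: 48.4776 kg


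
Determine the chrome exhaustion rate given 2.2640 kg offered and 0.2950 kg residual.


Formula: Uptake = (offered - residual) / offered * 100
Substituting: Uptake = (2.2640 - 0.2950) / 2.2640 * 100
Result: 86.9700 %


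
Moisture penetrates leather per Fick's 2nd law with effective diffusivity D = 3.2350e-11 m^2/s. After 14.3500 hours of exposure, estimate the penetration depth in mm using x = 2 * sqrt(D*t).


t = 14.3500 hr * 3600 = 51660.0000 s
D * t = 3.2350e-11 * 51660.0000 = 1.6712e-06
x = 2 * sqrt(D*t) = 2 * sqrt(1.6712e-06) = 0.0025855 m = 2.5855 mm


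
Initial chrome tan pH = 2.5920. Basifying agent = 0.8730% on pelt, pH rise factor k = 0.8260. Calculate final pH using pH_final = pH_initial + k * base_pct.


Formula: pH_final = pH_initial + k * base_pct
Substituting: pH_final = 2.5920 + 0.8260 * 0.8730
Result: 3.3131


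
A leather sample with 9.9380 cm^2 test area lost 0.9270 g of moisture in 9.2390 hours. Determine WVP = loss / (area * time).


Formula: WVP = loss / (area * time)
Substituting: WVP = 0.9270 / (9.9380 * 9.2390)
Result: 0.0100961 g/(cm^2*hr)
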